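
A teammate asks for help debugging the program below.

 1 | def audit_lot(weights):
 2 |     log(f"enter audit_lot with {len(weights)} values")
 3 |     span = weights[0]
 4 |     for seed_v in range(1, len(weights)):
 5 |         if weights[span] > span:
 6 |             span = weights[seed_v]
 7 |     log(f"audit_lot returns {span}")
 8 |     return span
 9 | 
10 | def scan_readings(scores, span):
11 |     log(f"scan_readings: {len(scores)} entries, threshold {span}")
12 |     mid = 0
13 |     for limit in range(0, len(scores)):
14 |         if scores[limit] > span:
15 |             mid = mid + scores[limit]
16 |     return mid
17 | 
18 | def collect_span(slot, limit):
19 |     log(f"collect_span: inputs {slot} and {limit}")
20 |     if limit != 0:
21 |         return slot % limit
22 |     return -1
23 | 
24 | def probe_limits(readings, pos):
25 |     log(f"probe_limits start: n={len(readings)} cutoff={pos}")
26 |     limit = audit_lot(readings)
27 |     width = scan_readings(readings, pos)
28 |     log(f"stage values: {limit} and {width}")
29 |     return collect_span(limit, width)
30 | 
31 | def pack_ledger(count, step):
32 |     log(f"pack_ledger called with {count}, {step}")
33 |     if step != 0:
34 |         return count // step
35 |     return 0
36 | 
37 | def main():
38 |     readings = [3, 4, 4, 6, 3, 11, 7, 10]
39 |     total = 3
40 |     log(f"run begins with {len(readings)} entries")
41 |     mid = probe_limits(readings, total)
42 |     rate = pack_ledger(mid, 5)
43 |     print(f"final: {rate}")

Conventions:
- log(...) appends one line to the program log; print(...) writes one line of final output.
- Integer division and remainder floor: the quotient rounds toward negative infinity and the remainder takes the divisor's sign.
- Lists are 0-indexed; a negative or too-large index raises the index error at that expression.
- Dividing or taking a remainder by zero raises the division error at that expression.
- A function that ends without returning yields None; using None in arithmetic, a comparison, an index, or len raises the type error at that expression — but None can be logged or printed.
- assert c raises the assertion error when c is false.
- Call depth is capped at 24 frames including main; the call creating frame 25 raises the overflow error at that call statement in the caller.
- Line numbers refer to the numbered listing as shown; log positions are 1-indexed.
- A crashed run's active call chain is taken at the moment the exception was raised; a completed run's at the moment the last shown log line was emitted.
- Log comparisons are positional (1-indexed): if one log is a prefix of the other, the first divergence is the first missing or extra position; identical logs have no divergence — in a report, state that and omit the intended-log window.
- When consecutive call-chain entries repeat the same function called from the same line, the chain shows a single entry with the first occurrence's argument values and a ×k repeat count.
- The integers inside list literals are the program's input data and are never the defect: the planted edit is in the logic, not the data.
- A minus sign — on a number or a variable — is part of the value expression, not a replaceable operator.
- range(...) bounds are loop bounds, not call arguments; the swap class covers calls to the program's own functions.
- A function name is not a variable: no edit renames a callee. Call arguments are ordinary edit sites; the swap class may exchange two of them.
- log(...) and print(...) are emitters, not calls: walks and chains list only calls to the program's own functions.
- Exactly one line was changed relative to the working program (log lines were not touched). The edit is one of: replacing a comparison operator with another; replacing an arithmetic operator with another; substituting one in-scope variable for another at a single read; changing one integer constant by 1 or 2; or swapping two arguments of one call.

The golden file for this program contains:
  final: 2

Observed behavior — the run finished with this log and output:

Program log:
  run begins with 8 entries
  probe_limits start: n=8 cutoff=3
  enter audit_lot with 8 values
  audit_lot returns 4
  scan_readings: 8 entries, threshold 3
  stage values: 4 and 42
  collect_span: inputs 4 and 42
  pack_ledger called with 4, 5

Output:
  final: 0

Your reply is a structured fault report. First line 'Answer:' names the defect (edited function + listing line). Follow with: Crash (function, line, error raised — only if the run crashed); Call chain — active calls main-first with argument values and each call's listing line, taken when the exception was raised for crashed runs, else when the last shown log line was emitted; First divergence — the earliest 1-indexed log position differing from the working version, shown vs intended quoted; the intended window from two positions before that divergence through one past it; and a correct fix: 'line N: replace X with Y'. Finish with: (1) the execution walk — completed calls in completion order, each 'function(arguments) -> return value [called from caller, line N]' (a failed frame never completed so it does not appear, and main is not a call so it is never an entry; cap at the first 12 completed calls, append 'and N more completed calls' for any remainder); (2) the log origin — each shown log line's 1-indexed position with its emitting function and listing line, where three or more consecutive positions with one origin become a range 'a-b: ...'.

Answer: the defect is in audit_lot at line 5.
Key observation: Everything matches until log position 4, which reads 'audit_lot returns 4' in place of 'audit_lot returns 11'.
Call chain: main -> pack_ledger(4, 5) (called at line 42).
First divergence: position 4; shown 'audit_lot returns 4' vs intended 'audit_lot returns 11'.
Intended log window:
  2: probe_limits start: n=8 cutoff=3
  3: enter audit_lot with 8 values
  4: audit_lot returns 11
  5: scan_readings: 8 entries, threshold 3
Execution walk:
  audit_lot([3, 4, 4, 6, 3, 11, 7, 10]) -> 4  [called from probe_limits, line 26]
  scan_readings([3, 4, 4, 6, 3, 11, 7, 10], 3) -> 42  [called from probe_limits, line 27]
  collect_span(4, 42) -> 4  [called from probe_limits, line 29]
  probe_limits([3, 4, 4, 6, 3, 11, 7, 10], 3) -> 4  [called from main, line 41]
  pack_ledger(4, 5) -> 0  [called from main, line 42]
Log origin:
  1: emitted by main (line 40)
  2: emitted by probe_limits (line 25)
  3: emitted by audit_lot (line 2)
  4: emitted by audit_lot (line 7)
  5: emitted by scan_readings (line 11)
  6: emitted by probe_limits (line 28)
  7: emitted by collect_span (line 19)
  8: emitted by pack_ledger (line 32)
A correct fix: line 5: replace `weights[span]` with `weights[seed_v]`.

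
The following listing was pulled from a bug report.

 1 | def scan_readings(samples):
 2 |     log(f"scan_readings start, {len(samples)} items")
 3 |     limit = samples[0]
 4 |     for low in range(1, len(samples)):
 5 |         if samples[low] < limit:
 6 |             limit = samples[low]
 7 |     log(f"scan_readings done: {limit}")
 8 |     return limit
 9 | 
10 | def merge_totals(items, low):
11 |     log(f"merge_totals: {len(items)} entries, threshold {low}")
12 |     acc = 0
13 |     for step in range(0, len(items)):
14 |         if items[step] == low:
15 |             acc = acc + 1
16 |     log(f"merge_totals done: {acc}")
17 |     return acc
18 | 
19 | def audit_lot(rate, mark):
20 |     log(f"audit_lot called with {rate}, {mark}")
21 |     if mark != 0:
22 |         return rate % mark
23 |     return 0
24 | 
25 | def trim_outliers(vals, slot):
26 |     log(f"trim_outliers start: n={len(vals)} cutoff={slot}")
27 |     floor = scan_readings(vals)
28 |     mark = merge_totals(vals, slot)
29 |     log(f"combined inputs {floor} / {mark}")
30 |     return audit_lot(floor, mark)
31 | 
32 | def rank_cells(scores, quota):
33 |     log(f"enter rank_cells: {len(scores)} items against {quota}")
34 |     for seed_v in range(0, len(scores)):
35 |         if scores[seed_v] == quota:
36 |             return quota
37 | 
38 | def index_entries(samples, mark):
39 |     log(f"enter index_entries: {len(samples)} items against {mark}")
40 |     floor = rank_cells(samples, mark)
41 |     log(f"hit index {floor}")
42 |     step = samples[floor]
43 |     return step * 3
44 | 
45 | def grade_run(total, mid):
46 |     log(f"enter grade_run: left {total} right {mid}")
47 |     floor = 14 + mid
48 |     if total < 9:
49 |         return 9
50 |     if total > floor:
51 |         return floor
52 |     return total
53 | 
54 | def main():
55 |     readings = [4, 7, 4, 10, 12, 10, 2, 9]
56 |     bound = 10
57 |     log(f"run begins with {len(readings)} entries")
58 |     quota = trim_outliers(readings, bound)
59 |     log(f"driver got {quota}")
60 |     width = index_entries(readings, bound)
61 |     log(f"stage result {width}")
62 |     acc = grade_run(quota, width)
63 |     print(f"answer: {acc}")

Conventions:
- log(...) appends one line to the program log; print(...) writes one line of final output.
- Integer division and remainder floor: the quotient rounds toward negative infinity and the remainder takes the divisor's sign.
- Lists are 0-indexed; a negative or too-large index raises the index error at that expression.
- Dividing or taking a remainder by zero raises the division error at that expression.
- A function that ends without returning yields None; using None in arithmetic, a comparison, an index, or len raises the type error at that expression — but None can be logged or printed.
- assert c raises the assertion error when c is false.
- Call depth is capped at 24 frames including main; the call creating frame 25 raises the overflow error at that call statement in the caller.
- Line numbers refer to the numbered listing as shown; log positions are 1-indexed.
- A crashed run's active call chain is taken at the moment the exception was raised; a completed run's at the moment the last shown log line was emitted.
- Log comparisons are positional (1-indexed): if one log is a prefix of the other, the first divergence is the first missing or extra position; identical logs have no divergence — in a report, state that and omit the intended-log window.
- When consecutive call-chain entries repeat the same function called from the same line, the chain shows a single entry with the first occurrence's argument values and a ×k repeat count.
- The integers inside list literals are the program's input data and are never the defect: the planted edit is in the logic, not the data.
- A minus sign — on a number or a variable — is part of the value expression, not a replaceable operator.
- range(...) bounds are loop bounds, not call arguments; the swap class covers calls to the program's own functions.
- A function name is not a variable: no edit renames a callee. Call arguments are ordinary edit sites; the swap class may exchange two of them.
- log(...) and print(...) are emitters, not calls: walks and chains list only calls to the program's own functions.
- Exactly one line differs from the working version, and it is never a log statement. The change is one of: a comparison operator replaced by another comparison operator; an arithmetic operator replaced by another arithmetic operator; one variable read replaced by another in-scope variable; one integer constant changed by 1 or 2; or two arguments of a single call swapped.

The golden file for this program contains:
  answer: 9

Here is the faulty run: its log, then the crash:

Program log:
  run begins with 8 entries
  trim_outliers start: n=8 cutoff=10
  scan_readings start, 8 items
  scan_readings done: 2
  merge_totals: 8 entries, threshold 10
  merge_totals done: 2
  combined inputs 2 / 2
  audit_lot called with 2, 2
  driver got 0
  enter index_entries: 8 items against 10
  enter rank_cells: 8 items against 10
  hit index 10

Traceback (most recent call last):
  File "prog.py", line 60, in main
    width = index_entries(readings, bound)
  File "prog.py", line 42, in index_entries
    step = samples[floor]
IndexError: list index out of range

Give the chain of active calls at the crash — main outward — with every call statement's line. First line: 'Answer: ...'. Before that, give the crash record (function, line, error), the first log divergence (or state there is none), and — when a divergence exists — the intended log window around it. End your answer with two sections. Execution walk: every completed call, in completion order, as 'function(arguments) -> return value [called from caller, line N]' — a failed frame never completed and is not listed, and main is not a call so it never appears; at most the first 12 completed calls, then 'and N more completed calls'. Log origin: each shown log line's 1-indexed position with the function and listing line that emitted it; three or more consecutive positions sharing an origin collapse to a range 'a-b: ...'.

Answer: main -> index_entries (called at line 60).
Key fact: At log position 12 the runs split — shown 'hit index 10', but the working version logs 'hit index 3'.
Crash: index_entries, line 42, IndexError.
First divergence: at position 12 the run shows 'hit index 10' where the working version logs 'hit index 3'.
Intended log window:
  10: enter index_entries: 8 items against 10
  11: enter rank_cells: 8 items against 10
  12: hit index 3
  13: stage result 30
Execution walk:
  scan_readings([4, 7, 4, 10, 12, 10, 2, 9]) -> 2  [called from trim_outliers, line 27]
  merge_totals([4, 7, 4, 10, 12, 10, 2, 9], 10) -> 2  [called from trim_outliers, line 28]
  audit_lot(2, 2) -> 0  [called from trim_outliers, line 30]
  trim_outliers([4, 7, 4, 10, 12, 10, 2, 9], 10) -> 0  [called from main, line 58]
  rank_cells([4, 7, 4, 10, 12, 10, 2, 9], 10) -> 10  [called from index_entries, line 40]
Log origin:
  1: logged in main at line 57
  2: logged in trim_outliers at line 26
  3: logged in scan_readings at line 2
  4: logged in scan_readings at line 7
  5: logged in merge_totals at line 11
  6: logged in merge_totals at line 16
  7: logged in trim_outliers at line 29
  8: logged in audit_lot at line 20
  9: logged in main at line 59
  10: logged in index_entries at line 39
  11: logged in rank_cells at line 33
  12: logged in index_entries at line 41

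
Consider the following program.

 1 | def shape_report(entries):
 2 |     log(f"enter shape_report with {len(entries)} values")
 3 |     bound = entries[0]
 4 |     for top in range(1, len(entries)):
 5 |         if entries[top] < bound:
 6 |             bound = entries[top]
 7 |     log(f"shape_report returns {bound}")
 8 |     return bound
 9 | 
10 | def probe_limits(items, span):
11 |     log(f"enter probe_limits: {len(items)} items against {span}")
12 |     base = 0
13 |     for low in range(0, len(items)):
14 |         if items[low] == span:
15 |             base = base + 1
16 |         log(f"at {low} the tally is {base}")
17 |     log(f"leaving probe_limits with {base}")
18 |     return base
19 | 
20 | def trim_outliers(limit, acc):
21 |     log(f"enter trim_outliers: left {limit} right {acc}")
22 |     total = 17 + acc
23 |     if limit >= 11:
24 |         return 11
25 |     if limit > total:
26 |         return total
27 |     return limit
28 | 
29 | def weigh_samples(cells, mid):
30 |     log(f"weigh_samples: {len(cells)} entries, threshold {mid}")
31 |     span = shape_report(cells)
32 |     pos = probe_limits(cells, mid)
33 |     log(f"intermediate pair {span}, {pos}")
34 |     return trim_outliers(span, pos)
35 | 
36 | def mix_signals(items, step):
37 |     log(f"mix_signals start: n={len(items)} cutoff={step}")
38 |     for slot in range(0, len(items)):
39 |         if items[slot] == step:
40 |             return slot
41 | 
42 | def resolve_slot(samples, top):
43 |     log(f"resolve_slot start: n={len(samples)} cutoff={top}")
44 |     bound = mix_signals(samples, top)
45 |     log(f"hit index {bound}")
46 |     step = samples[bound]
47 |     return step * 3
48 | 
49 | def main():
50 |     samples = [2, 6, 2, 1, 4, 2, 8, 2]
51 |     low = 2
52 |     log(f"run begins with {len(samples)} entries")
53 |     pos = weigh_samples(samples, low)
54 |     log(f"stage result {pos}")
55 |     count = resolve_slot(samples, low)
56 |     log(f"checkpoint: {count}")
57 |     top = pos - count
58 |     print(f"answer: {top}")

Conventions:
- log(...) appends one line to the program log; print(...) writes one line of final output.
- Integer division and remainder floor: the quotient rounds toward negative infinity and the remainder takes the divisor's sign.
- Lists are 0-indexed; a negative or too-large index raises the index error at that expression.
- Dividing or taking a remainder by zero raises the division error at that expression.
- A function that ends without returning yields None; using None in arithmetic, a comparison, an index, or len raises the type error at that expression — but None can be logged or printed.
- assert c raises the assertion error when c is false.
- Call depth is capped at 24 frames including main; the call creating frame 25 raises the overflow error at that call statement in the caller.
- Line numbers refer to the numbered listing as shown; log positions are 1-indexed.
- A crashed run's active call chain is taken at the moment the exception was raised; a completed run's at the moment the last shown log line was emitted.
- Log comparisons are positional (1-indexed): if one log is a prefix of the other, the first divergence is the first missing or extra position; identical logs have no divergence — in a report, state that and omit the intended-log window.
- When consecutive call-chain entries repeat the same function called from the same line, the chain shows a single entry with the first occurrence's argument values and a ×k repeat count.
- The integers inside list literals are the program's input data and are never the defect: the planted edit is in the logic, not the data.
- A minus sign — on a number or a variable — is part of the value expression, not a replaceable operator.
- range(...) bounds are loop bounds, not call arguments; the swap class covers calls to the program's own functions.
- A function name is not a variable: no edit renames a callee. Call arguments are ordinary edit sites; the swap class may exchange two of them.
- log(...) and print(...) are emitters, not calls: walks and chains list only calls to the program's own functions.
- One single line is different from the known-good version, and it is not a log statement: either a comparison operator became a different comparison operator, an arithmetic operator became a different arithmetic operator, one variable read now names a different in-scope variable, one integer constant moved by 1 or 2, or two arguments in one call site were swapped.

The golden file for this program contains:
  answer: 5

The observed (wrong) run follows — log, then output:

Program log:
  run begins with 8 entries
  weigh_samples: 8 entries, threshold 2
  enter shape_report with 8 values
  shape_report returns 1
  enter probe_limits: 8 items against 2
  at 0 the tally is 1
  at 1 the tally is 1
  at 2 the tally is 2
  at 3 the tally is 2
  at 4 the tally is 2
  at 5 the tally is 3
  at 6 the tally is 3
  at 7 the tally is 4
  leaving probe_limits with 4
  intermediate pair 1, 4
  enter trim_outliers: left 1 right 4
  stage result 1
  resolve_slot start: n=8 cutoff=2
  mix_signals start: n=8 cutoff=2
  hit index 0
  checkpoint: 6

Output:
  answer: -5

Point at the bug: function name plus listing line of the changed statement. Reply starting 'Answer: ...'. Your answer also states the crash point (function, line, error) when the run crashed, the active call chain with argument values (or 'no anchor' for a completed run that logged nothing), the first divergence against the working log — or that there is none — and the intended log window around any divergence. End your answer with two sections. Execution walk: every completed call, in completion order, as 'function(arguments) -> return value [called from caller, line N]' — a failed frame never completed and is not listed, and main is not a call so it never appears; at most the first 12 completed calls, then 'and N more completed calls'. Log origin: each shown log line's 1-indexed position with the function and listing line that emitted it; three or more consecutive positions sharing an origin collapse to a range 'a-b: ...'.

Answer: the defect is in trim_outliers at line 23.
Key fact: The log first diverges at position 17: the faulty run prints 'stage result 1' where the working version prints 'stage result 11'.
Call chain: main.
First divergence: position 17 — shown 'stage result 1', intended 'stage result 11'.
Intended log window:
  15: intermediate pair 1, 4
  16: enter trim_outliers: left 1 right 4
  17: stage result 11
  18: resolve_slot start: n=8 cutoff=2
Execution walk:
  shape_report([2, 6, 2, 1, 4, 2, 8, 2]) -> 1  [called from weigh_samples, line 31]
  probe_limits([2, 6, 2, 1, 4, 2, 8, 2], 2) -> 4  [called from weigh_samples, line 32]
  trim_outliers(1, 4) -> 1  [called from weigh_samples, line 34]
  weigh_samples([2, 6, 2, 1, 4, 2, 8, 2], 2) -> 1  [called from main, line 53]
  mix_signals([2, 6, 2, 1, 4, 2, 8, 2], 2) -> 0  [called from resolve_slot, line 44]
  resolve_slot([2, 6, 2, 1, 4, 2, 8, 2], 2) -> 6  [called from main, line 55]
Log origins:
  1: emitted by main (line 52)
  2: emitted by weigh_samples (line 30)
  3: emitted by shape_report (line 2)
  4: emitted by shape_report (line 7)
  5: emitted by probe_limits (line 11)
  6-13: emitted by probe_limits (line 16)
  14: emitted by probe_limits (line 17)
  15: emitted by weigh_samples (line 33)
  16: emitted by trim_outliers (line 21)
  17: emitted by main (line 54)
  18: emitted by resolve_slot (line 43)
  19: emitted by mix_signals (line 37)
  20: emitted by resolve_slot (line 45)
  21: emitted by main (line 56)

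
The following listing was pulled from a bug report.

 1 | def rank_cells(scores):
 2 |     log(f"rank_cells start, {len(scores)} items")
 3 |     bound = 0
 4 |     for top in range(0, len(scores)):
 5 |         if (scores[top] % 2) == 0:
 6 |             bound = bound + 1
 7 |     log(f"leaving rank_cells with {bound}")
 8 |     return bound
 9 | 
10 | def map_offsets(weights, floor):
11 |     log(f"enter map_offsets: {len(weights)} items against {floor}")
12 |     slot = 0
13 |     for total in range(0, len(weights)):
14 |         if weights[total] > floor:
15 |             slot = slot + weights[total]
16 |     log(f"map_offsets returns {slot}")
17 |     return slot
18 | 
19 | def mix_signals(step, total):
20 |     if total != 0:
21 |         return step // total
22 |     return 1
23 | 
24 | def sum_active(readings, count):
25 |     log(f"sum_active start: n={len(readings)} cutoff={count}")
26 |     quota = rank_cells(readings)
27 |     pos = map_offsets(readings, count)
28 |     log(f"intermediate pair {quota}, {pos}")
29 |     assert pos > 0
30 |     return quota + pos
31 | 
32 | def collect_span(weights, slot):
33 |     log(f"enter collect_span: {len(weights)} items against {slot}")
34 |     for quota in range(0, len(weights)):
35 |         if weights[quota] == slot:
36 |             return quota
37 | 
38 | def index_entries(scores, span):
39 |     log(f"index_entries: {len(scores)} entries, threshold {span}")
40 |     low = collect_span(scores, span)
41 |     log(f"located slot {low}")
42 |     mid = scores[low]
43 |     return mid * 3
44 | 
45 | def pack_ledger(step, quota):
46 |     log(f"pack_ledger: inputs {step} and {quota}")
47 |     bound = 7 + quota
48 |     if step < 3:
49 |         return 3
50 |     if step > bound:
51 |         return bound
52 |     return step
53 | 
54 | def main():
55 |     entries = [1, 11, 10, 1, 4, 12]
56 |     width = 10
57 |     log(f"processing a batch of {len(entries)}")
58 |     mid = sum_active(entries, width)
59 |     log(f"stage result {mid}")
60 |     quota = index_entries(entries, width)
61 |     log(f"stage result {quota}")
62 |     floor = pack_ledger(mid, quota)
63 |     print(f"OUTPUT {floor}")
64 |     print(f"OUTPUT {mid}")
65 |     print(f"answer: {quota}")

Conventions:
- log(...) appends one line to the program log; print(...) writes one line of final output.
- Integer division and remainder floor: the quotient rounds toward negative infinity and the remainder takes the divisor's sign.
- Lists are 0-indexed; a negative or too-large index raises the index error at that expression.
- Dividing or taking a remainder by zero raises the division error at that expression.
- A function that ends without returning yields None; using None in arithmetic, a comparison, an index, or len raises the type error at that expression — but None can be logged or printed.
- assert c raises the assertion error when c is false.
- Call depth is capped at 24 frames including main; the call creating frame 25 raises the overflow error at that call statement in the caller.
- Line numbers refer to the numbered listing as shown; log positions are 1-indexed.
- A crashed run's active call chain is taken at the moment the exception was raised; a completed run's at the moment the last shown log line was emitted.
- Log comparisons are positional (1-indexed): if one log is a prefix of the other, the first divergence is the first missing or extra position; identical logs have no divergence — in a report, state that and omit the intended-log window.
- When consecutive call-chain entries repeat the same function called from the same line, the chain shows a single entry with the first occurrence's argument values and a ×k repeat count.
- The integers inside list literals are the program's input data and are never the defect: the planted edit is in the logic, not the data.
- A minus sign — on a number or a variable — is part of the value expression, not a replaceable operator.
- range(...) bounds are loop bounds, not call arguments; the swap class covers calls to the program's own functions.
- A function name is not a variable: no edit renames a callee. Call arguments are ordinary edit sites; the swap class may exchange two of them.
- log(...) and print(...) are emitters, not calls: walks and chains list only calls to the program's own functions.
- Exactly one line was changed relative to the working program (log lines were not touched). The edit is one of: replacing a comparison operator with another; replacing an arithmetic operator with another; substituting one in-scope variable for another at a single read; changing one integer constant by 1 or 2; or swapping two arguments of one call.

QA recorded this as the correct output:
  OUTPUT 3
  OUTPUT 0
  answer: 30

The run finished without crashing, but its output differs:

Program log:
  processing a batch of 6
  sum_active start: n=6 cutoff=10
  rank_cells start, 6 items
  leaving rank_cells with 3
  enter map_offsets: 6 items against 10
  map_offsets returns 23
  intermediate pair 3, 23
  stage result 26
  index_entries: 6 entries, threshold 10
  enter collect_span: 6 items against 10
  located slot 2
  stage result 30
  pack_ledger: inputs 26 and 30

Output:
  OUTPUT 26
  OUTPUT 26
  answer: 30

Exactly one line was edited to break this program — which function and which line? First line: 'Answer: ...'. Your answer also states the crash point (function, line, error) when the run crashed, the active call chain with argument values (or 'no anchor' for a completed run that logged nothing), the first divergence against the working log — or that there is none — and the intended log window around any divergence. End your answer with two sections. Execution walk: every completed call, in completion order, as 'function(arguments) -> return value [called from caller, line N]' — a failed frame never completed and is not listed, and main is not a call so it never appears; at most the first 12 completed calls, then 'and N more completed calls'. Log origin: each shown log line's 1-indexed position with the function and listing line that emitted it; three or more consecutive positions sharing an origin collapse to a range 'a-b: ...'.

Answer: the defect is in sum_active at line 30.
Key fact: The log first diverges at position 8: the faulty run prints 'stage result 26' where the working version prints 'stage result 0'.
Call chain: main -> pack_ledger(26, 30) (called at line 62).
First divergence: at position 8 the run shows 'stage result 26' where the working version logs 'stage result 0'.
Intended log window:
  6: map_offsets returns 23
  7: intermediate pair 3, 23
  8: stage result 0
  9: index_entries: 6 entries, threshold 10
Execution walk:
  rank_cells([1, 11, 10, 1, 4, 12]) -> 3  [called from sum_active, line 26]
  map_offsets([1, 11, 10, 1, 4, 12], 10) -> 23  [called from sum_active, line 27]
  sum_active([1, 11, 10, 1, 4, 12], 10) -> 26  [called from main, line 58]
  collect_span([1, 11, 10, 1, 4, 12], 10) -> 2  [called from index_entries, line 40]
  index_entries([1, 11, 10, 1, 4, 12], 10) -> 30  [called from main, line 60]
  pack_ledger(26, 30) -> 26  [called from main, line 62]
Log origins:
  1: from main, line 57
  2: from sum_active, line 25
  3: from rank_cells, line 2
  4: from rank_cells, line 7
  5: from map_offsets, line 11
  6: from map_offsets, line 16
  7: from sum_active, line 28
  8: from main, line 59
  9: from index_entries, line 39
  10: from collect_span, line 33
  11: from index_entries, line 41
  12: from main, line 61
  13: from pack_ledger, line 46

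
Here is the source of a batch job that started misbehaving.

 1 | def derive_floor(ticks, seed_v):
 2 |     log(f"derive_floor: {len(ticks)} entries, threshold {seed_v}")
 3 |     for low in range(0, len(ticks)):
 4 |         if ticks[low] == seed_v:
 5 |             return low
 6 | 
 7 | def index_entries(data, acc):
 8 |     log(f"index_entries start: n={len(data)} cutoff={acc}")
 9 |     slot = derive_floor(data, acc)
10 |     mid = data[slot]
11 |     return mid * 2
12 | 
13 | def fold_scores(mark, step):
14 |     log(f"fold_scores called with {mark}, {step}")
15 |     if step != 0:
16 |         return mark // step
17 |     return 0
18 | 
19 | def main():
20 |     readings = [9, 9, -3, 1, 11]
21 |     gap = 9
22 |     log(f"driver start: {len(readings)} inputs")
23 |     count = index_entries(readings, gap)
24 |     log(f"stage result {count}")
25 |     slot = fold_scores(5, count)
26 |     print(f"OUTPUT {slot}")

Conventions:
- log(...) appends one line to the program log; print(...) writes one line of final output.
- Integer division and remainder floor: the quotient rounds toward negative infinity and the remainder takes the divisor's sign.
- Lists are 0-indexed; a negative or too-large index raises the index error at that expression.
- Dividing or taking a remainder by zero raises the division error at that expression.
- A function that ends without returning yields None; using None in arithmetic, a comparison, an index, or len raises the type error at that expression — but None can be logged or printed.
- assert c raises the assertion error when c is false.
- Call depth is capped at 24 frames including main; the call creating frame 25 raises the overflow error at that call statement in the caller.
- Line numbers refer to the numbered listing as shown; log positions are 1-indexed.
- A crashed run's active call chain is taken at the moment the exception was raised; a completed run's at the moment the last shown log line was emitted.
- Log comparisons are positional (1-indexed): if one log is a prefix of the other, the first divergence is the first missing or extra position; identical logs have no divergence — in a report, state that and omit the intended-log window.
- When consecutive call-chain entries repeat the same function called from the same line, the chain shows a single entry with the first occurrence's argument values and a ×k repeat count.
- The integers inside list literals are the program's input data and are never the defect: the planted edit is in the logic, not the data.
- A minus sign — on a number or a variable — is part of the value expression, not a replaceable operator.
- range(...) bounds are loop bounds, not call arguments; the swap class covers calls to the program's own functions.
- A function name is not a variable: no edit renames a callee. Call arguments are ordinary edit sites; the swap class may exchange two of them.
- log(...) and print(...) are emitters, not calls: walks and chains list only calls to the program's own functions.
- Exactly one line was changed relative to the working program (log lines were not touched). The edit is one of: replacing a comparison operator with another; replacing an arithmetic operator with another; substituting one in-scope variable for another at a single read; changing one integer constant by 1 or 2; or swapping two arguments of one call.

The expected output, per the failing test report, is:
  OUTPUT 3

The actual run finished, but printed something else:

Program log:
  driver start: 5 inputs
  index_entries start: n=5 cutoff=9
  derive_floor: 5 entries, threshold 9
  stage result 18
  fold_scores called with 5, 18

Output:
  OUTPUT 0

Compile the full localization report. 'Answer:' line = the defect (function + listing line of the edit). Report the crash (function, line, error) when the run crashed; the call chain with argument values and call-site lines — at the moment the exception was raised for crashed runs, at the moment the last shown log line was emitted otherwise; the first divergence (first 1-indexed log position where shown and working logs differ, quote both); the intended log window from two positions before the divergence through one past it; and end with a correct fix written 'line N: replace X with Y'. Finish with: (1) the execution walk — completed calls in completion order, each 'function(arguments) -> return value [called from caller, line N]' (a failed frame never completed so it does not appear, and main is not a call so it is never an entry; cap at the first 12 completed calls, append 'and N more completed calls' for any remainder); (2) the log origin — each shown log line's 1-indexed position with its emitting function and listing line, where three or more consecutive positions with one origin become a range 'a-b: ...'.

Answer: the defect is in main at line 25.
Core observation: Log line 5 is where behavior first shows: 'fold_scores called with 5, 18' appears instead of 'fold_scores called with 18, 5'.
Call chain: main -> fold_scores(5, 18) (called at line 25).
First divergence: position 5; shown 'fold_scores called with 5, 18' vs intended 'fold_scores called with 18, 5'.
Intended log window:
  3: derive_floor: 5 entries, threshold 9
  4: stage result 18
  5: fold_scores called with 18, 5
Execution walk:
  derive_floor([9, 9, -3, 1, 11], 9) -> 0  [called from index_entries, line 9]
  index_entries([9, 9, -3, 1, 11], 9) -> 18  [called from main, line 23]
  fold_scores(5, 18) -> 0  [called from main, line 25]
Origin of each log line:
  1: logged in main at line 22
  2: logged in index_entries at line 8
  3: logged in derive_floor at line 2
  4: logged in main at line 24
  5: logged in fold_scores at line 14
A correct fix: line 25: replace `fold_scores(5, count)` with `fold_scores(count, 5)`.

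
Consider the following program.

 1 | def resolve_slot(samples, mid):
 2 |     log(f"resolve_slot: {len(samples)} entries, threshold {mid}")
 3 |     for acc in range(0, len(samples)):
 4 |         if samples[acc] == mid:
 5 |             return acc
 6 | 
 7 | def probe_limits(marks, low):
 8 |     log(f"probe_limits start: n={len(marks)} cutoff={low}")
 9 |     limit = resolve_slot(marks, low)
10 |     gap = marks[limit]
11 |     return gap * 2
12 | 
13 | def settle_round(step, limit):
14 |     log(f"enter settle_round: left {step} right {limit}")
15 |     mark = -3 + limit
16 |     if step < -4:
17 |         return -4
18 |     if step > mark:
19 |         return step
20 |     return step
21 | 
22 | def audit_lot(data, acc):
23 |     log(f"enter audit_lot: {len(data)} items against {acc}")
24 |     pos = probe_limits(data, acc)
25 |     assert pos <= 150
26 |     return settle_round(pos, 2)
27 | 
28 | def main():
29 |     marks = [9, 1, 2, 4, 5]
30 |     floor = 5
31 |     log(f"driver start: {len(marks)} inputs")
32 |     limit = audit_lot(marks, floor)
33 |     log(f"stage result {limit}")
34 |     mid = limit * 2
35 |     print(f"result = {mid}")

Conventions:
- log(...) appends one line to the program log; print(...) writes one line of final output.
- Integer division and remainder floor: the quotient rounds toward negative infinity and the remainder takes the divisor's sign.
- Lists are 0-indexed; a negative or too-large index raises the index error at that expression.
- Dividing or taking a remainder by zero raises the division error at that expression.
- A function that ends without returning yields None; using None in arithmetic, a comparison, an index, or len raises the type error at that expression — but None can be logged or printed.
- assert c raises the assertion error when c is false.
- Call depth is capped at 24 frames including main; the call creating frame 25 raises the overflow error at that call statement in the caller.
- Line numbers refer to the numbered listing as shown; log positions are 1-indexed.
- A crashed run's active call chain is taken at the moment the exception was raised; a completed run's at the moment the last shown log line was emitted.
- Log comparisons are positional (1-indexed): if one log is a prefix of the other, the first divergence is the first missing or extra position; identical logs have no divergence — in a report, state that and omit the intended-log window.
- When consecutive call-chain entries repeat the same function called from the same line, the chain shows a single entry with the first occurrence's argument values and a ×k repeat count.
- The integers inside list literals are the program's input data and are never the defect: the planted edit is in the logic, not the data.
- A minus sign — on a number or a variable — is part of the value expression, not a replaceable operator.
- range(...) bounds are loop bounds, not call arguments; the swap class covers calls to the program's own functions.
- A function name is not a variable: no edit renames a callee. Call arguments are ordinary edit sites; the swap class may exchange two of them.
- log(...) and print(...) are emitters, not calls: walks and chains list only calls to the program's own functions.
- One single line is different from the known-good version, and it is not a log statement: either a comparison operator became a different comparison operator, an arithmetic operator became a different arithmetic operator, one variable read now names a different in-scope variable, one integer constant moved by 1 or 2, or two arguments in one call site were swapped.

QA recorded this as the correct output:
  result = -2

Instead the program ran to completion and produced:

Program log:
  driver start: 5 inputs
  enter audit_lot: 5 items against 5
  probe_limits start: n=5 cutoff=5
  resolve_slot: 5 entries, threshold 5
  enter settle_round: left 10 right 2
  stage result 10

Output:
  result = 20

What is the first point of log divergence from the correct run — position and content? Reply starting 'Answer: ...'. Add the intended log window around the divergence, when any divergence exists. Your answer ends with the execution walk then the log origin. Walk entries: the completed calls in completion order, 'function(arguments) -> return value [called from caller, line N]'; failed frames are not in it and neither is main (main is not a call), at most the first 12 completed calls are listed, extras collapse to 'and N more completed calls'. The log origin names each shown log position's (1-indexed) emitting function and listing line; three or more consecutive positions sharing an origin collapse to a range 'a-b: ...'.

Answer: position 6 — shown 'stage result 10', intended 'stage result -1'.
Intended log window:
  4: resolve_slot: 5 entries, threshold 5
  5: enter settle_round: left 10 right 2
  6: stage result -1
Execution walk:
  resolve_slot([9, 1, 2, 4, 5], 5) -> 4  [called from probe_limits, line 9]
  probe_limits([9, 1, 2, 4, 5], 5) -> 10  [called from audit_lot, line 24]
  settle_round(10, 2) -> 10  [called from audit_lot, line 26]
  audit_lot([9, 1, 2, 4, 5], 5) -> 10  [called from main, line 32]
Log origins:
  1: logged in main at line 31
  2: logged in audit_lot at line 23
  3: logged in probe_limits at line 8
  4: logged in resolve_slot at line 2
  5: logged in settle_round at line 14
  6: logged in main at line 33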